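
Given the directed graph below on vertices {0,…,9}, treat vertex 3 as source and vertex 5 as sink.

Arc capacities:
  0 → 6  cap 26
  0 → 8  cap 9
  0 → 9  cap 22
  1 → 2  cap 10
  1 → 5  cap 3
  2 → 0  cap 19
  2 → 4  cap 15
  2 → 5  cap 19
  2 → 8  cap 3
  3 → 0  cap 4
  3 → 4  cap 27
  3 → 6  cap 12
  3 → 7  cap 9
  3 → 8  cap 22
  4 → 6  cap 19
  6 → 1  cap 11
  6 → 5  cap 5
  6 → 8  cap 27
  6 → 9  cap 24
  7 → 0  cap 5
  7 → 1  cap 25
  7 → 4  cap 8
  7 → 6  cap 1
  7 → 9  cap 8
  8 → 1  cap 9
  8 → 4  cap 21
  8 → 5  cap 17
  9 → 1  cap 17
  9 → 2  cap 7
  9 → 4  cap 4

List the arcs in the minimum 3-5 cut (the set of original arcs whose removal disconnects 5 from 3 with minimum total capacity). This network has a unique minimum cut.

Min-cut arcs: {(1,2), (1,5), (6,5), (8,5), (9,2)} (total capacity 42)

augment #1: 3→6→5 push 5
augment #2: 3→8→5 push 17
augment #3: 3→6→1→5 push 3
augment #4: 3→0→9→2→5 push 4
augment #5: 3→6→1→2→5 push 4
augment #6: 3→7→1→2→5 push 6
augment #7: 3→7→9→2→5 push 3
max flow = 42; residual-reachable set from 3 gives S-side
cut edges (S→T): {(1,2), (1,5), (6,5), (8,5), (9,2)} total cap 42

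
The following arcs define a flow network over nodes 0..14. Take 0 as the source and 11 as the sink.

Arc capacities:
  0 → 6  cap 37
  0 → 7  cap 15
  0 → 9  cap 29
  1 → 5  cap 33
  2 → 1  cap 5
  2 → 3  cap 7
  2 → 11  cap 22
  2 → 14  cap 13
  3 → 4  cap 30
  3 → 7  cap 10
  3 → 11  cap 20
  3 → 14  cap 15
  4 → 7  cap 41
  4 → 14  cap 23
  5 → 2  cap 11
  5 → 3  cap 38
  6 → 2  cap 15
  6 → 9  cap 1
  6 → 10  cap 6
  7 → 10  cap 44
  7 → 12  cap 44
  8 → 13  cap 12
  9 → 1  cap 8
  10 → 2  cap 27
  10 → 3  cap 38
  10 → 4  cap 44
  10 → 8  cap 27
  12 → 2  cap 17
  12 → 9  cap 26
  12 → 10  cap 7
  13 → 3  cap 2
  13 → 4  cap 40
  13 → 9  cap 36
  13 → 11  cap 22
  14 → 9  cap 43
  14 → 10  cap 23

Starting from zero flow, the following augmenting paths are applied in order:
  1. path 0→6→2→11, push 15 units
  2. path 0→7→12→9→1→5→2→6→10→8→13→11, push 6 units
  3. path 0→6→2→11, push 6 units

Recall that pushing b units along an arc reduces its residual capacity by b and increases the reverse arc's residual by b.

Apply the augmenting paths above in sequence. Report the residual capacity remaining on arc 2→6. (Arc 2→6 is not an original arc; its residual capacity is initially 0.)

after path 1 (0→6→2→11, push 15): res(2,6)=15
after path 2 (0→7→12→9→1→5→2→6→10→8→13→11, push 6): res(2,6)=9
after path 3 (0→6→2→11, push 6): res(2,6)=15

Residual capacity of (2,6): 15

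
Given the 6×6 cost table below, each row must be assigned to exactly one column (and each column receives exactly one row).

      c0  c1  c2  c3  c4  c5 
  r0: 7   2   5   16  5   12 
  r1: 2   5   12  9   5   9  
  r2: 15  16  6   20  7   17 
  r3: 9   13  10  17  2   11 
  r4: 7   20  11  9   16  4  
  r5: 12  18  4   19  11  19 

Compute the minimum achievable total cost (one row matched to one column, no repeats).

optimal assignment: row0→col1 (cost 2), row1→col0 (cost 2), row2→col3 (cost 20), row3→col4 (cost 2), row4→col5 (cost 4), row5→col2 (cost 4)
total = 2 + 2 + 20 + 2 + 4 + 4 = 34

Minimum assignment cost: 34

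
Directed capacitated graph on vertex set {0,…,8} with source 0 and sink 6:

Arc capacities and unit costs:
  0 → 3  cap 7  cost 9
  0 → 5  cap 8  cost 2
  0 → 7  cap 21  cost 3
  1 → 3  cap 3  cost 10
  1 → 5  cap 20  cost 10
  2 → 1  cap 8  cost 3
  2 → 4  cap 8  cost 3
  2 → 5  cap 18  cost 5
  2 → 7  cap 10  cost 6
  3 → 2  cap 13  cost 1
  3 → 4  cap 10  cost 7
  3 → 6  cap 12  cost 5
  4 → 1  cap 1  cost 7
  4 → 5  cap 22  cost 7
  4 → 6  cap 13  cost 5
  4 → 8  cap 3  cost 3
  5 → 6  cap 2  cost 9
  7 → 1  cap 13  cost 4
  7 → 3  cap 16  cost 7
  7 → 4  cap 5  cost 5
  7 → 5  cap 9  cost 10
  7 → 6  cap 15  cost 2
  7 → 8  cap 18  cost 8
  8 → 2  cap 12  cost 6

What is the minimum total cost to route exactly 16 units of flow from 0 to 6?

Minimum cost for 16 units: 86

shortest-cost path #1: 0→7→6 push 15 @ unit cost 5 (adds 75)
shortest-cost path #2: 0→5→6 push 1 @ unit cost 11 (adds 11)
total cost = 86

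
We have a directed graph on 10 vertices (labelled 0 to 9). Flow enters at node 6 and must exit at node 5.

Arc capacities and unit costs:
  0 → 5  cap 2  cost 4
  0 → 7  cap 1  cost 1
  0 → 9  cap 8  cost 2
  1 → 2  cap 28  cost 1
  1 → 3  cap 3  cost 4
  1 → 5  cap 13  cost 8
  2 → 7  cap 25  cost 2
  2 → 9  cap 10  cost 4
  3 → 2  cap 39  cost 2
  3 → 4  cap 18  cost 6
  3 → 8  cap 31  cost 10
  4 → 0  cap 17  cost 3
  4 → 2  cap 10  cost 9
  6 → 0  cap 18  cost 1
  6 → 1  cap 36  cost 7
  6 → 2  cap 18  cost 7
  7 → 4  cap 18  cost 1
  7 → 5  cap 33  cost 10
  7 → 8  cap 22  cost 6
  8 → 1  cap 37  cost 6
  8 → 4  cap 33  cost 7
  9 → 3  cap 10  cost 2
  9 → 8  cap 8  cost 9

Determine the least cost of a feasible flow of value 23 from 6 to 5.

shortest-cost path #1: 6→0→5 push 2 @ unit cost 5 (adds 10)
shortest-cost path #2: 6→0→7→5 push 1 @ unit cost 12 (adds 12)
shortest-cost path #3: 6→1→5 push 13 @ unit cost 15 (adds 195)
shortest-cost path #4: 6→2→7→5 push 7 @ unit cost 19 (adds 133)
total cost = 350

Minimum cost for 23 units: 350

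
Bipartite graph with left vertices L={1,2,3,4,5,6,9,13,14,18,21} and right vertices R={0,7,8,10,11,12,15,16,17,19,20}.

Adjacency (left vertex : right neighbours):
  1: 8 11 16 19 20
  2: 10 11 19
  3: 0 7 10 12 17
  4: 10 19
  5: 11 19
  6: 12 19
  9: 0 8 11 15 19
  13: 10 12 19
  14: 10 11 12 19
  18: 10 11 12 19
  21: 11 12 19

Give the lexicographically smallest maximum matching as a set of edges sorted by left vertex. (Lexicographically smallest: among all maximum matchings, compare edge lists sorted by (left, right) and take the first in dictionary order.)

Lex-smallest maximum matching: {(1,8), (2,10), (3,0), (4,19), (5,11), (6,12), (9,15)}

|M| = 7 (so the lex-smallest maximum matching has 7 edges)
process left vertices in ascending order; for each, take the smallest-labelled available neighbour that still permits 7 edges overall, or leave it unmatched if none does
lex-smallest matching: {1-8, 2-10, 3-0, 4-19, 5-11, 6-12, 9-15}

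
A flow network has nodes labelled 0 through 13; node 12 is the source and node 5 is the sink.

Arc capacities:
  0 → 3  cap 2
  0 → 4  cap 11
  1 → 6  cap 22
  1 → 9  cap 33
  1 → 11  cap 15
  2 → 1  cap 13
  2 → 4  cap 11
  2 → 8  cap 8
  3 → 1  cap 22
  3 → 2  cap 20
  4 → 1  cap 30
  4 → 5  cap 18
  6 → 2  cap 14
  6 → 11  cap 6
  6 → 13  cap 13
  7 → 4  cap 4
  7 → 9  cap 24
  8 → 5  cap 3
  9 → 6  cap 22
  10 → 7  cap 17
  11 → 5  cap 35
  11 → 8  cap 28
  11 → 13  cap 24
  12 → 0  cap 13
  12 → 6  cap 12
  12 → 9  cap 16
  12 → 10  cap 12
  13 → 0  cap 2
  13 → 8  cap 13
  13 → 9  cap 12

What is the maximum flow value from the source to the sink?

augment #1: 12→0→4→5 bottleneck 11, total now 11
augment #2: 12→6→11→5 bottleneck 6, total now 17
augment #3: 12→6→2→4→5 bottleneck 6, total now 23
augment #4: 12→10→7→4→5 bottleneck 1, total now 24
augment #5: 12→0→3→1→11→5 bottleneck 2, total now 26
augment #6: 12→9→6→2→8→5 bottleneck 3, total now 29
augment #7: 12→9→6→2→1→11→5 bottleneck 5, total now 34
augment #8: 12→10→7→4→1→11→5 bottleneck 3, total now 37
augment #9: 12→9→6→13→8→2→1→11→5 bottleneck 3, total now 40

Maximum flow value: 40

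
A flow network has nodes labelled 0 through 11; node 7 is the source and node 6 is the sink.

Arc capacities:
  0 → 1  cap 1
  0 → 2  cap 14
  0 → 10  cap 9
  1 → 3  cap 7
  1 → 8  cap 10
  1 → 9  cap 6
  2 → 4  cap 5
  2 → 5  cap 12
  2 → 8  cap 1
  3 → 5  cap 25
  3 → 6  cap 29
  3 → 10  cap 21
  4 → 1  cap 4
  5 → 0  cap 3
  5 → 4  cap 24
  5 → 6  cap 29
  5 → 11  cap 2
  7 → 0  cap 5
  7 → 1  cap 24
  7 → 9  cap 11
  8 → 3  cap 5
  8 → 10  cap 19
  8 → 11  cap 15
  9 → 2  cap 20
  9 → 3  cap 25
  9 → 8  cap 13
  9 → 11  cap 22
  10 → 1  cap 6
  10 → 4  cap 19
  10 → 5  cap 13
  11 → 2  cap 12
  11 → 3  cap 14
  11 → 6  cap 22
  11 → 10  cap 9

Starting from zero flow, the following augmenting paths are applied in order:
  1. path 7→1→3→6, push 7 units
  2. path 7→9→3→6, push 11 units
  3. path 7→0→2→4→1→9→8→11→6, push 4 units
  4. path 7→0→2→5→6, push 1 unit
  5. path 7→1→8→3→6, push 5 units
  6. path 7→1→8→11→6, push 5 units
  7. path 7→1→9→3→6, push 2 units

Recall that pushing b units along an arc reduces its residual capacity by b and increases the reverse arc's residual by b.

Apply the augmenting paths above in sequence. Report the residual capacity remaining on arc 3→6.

Residual capacity of (3,6): 4

after path 1 (7→1→3→6, push 7): res(3,6)=22
after path 2 (7→9→3→6, push 11): res(3,6)=11
after path 3 (7→0→2→4→1→9→8→11→6, push 4): res(3,6)=11
after path 4 (7→0→2→5→6, push 1): res(3,6)=11
after path 5 (7→1→8→3→6, push 5): res(3,6)=6
after path 6 (7→1→8→11→6, push 5): res(3,6)=6
after path 7 (7→1→9→3→6, push 2): res(3,6)=4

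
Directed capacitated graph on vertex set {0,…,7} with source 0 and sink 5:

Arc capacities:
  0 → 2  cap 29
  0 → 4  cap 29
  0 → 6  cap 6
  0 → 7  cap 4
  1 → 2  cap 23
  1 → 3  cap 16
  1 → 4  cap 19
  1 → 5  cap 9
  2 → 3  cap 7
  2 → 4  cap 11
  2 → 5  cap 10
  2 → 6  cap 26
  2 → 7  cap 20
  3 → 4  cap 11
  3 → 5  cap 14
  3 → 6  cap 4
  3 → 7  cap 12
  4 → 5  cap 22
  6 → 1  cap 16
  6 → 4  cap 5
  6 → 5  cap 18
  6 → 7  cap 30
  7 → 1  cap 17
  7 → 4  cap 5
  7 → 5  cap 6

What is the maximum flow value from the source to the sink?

Maximum flow value: 61

augment #1: 0→2→5 bottleneck 10, total now 10
augment #2: 0→4→5 bottleneck 22, total now 32
augment #3: 0→6→5 bottleneck 6, total now 38
augment #4: 0→7→5 bottleneck 4, total now 42
augment #5: 0→2→3→5 bottleneck 7, total now 49
augment #6: 0→2→6→5 bottleneck 12, total now 61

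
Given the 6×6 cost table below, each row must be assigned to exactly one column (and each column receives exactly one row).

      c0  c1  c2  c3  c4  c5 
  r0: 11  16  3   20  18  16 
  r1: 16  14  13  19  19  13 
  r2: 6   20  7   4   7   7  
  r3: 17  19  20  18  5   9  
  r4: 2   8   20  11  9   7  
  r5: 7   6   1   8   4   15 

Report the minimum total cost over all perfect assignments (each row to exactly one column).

optimal assignment: row0→col2 (cost 3), row1→col5 (cost 13), row2→col3 (cost 4), row3→col4 (cost 5), row4→col0 (cost 2), row5→col1 (cost 6)
total = 3 + 13 + 4 + 5 + 2 + 6 = 33

Minimum assignment cost: 33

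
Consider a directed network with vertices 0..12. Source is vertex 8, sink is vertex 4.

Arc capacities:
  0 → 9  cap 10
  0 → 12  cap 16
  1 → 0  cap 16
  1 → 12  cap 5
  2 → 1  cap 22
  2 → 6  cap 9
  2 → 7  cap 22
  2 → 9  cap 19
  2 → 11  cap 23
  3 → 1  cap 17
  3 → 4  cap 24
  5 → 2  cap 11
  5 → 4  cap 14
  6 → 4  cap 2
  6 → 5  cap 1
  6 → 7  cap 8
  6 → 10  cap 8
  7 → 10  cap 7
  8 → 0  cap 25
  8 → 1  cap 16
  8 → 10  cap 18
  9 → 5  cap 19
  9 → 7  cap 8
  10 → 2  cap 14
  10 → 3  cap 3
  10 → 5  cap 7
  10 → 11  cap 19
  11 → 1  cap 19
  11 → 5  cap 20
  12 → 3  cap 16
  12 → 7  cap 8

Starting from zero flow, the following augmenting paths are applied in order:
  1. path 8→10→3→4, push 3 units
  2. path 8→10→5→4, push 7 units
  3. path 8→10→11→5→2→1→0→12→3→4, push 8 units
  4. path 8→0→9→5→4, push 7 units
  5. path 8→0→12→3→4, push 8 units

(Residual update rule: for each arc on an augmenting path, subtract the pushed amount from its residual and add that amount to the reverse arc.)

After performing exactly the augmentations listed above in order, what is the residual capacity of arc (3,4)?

Residual capacity of (3,4): 5

after path 1 (8→10→3→4, push 3): res(3,4)=21
after path 2 (8→10→5→4, push 7): res(3,4)=21
after path 3 (8→10→11→5→2→1→0→12→3→4, push 8): res(3,4)=13
after path 4 (8→0→9→5→4, push 7): res(3,4)=13
after path 5 (8→0→12→3→4, push 8): res(3,4)=5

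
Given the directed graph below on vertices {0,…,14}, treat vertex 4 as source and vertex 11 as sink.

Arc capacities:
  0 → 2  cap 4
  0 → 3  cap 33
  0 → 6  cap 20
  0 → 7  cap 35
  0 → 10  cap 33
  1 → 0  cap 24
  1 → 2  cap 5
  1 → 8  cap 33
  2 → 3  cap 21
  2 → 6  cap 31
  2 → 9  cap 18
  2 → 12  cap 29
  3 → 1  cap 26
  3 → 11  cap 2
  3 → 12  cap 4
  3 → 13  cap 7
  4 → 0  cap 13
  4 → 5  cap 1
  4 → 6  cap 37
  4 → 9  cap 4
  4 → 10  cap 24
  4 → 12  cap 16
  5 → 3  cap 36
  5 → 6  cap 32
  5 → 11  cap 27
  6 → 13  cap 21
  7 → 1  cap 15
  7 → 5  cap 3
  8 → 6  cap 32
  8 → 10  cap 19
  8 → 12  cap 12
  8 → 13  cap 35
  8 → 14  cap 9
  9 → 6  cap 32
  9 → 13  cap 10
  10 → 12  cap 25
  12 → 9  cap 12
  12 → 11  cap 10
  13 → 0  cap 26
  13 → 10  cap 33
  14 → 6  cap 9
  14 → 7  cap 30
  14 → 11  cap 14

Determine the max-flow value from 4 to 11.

augment #1: 4→5→11 bottleneck 1, total now 1
augment #2: 4→12→11 bottleneck 10, total now 11
augment #3: 4→0→3→11 bottleneck 2, total now 13
augment #4: 4→0→7→5→11 bottleneck 3, total now 16
augment #5: 4→0→3→1→8→14→11 bottleneck 8, total now 24
augment #6: 4→6→13→0→3→1→8→14→11 bottleneck 1, total now 25

Maximum flow value: 25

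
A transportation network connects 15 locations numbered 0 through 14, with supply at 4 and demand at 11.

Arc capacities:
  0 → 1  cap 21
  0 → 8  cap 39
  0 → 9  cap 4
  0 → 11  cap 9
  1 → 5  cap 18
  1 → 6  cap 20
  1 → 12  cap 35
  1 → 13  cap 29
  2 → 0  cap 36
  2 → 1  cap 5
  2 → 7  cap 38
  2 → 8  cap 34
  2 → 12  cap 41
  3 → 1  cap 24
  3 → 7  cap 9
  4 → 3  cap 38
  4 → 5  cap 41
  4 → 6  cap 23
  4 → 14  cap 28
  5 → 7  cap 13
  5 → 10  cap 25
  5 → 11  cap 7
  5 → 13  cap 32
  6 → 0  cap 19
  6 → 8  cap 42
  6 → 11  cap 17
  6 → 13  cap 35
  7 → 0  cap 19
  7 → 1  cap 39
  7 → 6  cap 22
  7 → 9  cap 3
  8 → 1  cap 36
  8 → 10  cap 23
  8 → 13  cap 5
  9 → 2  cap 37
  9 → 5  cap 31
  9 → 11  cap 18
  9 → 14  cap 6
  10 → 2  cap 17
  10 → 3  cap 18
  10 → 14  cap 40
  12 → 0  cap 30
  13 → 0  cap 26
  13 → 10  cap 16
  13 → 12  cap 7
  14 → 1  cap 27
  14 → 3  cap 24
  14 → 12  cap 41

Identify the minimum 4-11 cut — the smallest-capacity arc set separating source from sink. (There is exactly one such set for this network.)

augment #1: 4→5→11 push 7
augment #2: 4→6→11 push 17
augment #3: 4→6→0→11 push 6
augment #4: 4→3→7→0→11 push 3
augment #5: 4→3→7→9→11 push 3
augment #6: 4→3→7→0→9→11 push 3
augment #7: 4→5→7→0→9→11 push 1
max flow = 40; residual-reachable set from 4 gives S-side
cut edges (S→T): {(0,9), (0,11), (5,11), (6,11), (7,9)} total cap 40

Min-cut arcs: {(0,9), (0,11), (5,11), (6,11), (7,9)} (total capacity 40)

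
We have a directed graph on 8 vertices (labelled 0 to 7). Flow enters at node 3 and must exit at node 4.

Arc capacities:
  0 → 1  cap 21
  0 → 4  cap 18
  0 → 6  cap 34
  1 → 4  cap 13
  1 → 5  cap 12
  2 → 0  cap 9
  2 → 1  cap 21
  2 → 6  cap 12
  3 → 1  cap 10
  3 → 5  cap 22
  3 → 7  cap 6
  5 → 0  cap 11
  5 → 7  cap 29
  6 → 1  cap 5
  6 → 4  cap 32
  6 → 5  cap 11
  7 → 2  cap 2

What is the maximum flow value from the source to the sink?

augment #1: 3→1→4 bottleneck 10, total now 10
augment #2: 3→5→0→4 bottleneck 11, total now 21
augment #3: 3→7→2→0→4 bottleneck 2, total now 23

Maximum flow value: 23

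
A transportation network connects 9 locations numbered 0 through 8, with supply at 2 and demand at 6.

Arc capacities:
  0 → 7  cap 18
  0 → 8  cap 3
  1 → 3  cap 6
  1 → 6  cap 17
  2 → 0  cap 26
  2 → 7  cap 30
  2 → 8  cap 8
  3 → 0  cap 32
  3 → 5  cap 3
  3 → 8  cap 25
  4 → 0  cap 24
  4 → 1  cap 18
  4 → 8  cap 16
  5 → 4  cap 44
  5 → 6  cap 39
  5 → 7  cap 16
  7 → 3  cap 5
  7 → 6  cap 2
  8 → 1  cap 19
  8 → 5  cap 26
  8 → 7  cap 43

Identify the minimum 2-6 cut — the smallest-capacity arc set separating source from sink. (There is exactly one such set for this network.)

Min-cut arcs: {(0,8), (2,8), (7,3), (7,6)} (total capacity 18)

augment #1: 2→7→6 push 2
augment #2: 2→8→1→6 push 8
augment #3: 2→0→8→1→6 push 3
augment #4: 2→7→3→5→6 push 3
augment #5: 2→7→3→8→1→6 push 2
max flow = 18; residual-reachable set from 2 gives S-side
cut edges (S→T): {(0,8), (2,8), (7,3), (7,6)} total cap 18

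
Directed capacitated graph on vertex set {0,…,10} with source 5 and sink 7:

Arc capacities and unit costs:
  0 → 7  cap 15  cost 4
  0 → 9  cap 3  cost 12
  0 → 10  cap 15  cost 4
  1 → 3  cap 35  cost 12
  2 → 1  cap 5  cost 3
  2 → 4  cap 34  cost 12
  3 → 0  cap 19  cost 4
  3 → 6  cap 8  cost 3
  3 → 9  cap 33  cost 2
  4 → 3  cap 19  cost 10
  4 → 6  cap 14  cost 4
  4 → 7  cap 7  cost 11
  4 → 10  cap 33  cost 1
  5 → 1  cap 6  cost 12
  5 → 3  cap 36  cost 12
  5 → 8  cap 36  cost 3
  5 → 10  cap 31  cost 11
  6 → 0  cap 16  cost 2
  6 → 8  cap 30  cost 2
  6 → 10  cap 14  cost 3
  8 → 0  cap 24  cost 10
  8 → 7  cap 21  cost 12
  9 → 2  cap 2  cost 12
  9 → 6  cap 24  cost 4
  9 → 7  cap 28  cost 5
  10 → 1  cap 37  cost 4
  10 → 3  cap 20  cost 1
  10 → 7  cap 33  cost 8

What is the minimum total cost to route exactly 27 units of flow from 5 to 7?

shortest-cost path #1: 5→8→7 push 21 @ unit cost 15 (adds 315)
shortest-cost path #2: 5→8→0→7 push 6 @ unit cost 17 (adds 102)
total cost = 417

Minimum cost for 27 units: 417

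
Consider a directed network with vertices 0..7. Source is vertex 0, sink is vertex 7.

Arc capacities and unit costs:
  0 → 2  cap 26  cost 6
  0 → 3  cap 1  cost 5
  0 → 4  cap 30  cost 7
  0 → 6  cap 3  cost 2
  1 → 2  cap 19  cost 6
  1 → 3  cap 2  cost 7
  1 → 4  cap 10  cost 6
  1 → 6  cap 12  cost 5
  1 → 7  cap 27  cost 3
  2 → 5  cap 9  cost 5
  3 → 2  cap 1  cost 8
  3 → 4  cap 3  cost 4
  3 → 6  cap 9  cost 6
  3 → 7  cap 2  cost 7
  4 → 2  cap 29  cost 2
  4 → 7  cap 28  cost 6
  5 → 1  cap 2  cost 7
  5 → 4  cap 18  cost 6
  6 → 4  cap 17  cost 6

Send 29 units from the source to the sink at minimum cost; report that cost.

shortest-cost path #1: 0→3→7 push 1 @ unit cost 12 (adds 12)
shortest-cost path #2: 0→4→7 push 28 @ unit cost 13 (adds 364)
total cost = 376

Minimum cost for 29 units: 376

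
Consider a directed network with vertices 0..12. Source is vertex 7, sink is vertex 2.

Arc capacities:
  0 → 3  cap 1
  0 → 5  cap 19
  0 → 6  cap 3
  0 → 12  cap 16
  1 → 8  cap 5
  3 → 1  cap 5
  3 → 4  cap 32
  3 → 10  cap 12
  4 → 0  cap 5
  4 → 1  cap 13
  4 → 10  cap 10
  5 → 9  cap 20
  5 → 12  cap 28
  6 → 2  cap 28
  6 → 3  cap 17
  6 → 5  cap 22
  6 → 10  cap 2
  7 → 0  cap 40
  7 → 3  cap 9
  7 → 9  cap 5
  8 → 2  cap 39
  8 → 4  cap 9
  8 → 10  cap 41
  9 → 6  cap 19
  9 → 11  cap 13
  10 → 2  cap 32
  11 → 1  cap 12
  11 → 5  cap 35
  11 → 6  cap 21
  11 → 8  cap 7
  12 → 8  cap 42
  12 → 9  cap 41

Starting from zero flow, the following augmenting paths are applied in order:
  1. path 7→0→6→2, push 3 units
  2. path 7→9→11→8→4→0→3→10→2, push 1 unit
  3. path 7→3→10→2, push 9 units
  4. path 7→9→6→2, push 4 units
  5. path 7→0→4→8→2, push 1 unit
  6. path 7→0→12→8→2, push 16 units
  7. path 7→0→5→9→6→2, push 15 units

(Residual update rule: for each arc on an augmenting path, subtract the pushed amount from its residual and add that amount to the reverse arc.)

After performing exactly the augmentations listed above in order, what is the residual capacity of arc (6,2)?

after path 1 (7→0→6→2, push 3): res(6,2)=25
after path 2 (7→9→11→8→4→0→3→10→2, push 1): res(6,2)=25
after path 3 (7→3→10→2, push 9): res(6,2)=25
after path 4 (7→9→6→2, push 4): res(6,2)=21
after path 5 (7→0→4→8→2, push 1): res(6,2)=21
after path 6 (7→0→12→8→2, push 16): res(6,2)=21
after path 7 (7→0→5→9→6→2, push 15): res(6,2)=6

Residual capacity of (6,2): 6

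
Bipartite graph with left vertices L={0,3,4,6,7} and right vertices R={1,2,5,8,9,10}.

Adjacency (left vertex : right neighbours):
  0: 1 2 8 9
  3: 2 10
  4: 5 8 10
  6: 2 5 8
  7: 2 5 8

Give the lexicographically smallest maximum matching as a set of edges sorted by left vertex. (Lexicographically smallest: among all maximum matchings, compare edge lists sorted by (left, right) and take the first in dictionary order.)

Lex-smallest maximum matching: {(0,1), (3,2), (4,10), (6,5), (7,8)}

|M| = 5 (so the lex-smallest maximum matching has 5 edges)
process left vertices in ascending order; for each, take the smallest-labelled available neighbour that still permits 5 edges overall, or leave it unmatched if none does
lex-smallest matching: {0-1, 3-2, 4-10, 6-5, 7-8}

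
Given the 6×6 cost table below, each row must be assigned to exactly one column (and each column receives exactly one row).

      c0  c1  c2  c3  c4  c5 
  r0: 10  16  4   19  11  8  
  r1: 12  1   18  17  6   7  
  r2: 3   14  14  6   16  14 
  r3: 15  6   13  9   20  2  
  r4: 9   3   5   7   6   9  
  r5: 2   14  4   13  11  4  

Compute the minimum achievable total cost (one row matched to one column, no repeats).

optimal assignment: row0→col2 (cost 4), row1→col1 (cost 1), row2→col3 (cost 6), row3→col5 (cost 2), row4→col4 (cost 6), row5→col0 (cost 2)
total = 4 + 1 + 6 + 2 + 6 + 2 = 21

Minimum assignment cost: 21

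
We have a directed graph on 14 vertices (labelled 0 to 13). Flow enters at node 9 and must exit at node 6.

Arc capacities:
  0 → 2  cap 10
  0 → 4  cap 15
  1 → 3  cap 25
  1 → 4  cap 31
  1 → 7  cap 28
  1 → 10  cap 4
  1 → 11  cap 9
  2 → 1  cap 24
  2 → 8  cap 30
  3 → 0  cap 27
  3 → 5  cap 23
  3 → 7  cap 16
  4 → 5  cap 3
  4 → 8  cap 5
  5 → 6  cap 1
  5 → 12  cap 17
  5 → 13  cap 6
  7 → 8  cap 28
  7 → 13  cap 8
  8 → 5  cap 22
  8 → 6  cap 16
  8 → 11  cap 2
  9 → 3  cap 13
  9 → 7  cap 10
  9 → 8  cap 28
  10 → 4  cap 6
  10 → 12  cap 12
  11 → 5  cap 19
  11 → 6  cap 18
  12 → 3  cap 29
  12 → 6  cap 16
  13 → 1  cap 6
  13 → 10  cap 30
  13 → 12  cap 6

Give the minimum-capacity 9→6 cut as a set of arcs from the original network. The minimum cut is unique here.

augment #1: 9→8→6 push 16
augment #2: 9→3→5→6 push 1
augment #3: 9→8→11→6 push 2
augment #4: 9→3→5→12→6 push 12
augment #5: 9→7→13→12→6 push 4
augment #6: 9→7→13→1→11→6 push 4
augment #7: 9→8→5→13→1→11→6 push 2
augment #8: 9→8→5→3→0→2→1→11→6 push 3
max flow = 44; residual-reachable set from 9 gives S-side
cut edges (S→T): {(1,11), (5,6), (8,6), (8,11), (12,6)} total cap 44

Min-cut arcs: {(1,11), (5,6), (8,6), (8,11), (12,6)} (total capacity 44)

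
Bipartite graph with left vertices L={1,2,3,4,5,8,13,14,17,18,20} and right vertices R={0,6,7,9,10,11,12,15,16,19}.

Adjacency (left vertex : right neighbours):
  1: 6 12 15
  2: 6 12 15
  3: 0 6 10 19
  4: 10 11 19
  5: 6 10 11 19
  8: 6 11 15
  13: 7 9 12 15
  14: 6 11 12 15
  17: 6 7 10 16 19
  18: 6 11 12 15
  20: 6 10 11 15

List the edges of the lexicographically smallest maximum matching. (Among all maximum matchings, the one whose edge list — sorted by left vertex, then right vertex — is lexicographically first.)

Lex-smallest maximum matching: {(1,6), (2,12), (3,0), (4,10), (5,19), (8,11), (13,7), (14,15), (17,16)}

|M| = 9 (so the lex-smallest maximum matching has 9 edges)
process left vertices in ascending order; for each, take the smallest-labelled available neighbour that still permits 9 edges overall, or leave it unmatched if none does
lex-smallest matching: {1-6, 2-12, 3-0, 4-10, 5-19, 8-11, 13-7, 14-15, 17-16}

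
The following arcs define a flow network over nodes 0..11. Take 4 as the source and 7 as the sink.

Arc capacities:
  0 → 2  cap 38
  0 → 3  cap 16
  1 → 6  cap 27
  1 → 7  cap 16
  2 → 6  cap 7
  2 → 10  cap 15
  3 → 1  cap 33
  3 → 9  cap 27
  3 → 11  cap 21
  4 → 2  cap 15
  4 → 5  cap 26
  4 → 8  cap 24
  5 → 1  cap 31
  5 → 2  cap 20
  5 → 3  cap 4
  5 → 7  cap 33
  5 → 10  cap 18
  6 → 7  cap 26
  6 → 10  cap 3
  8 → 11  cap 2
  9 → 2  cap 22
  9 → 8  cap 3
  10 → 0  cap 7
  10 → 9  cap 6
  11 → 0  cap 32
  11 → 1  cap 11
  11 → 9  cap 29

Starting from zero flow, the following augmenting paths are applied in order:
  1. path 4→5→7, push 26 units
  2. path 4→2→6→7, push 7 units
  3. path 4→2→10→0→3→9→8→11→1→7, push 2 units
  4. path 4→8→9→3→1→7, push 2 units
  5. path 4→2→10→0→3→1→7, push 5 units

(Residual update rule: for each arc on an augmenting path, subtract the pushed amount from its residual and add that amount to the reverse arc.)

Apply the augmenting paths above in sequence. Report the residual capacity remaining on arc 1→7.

Residual capacity of (1,7): 7

after path 1 (4→5→7, push 26): res(1,7)=16
after path 2 (4→2→6→7, push 7): res(1,7)=16
after path 3 (4→2→10→0→3→9→8→11→1→7, push 2): res(1,7)=14
after path 4 (4→8→9→3→1→7, push 2): res(1,7)=12
after path 5 (4→2→10→0→3→1→7, push 5): res(1,7)=7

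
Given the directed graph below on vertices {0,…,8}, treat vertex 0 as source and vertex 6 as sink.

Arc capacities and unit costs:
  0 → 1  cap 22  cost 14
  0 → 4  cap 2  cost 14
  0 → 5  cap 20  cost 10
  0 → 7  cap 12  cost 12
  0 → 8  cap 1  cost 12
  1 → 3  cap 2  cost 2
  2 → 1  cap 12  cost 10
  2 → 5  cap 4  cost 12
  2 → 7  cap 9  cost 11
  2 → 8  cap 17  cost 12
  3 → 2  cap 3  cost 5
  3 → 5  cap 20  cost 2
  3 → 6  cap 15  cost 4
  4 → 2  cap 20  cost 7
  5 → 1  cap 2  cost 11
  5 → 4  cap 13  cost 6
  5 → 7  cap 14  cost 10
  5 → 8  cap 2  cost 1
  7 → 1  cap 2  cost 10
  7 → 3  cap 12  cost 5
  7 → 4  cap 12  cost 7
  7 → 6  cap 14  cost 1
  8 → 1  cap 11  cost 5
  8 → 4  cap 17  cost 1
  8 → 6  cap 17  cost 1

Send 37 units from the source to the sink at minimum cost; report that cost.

Minimum cost for 37 units: 835

shortest-cost path #1: 0→5→8→6 push 2 @ unit cost 12 (adds 24)
shortest-cost path #2: 0→7→6 push 12 @ unit cost 13 (adds 156)
shortest-cost path #3: 0→8→6 push 1 @ unit cost 13 (adds 13)
shortest-cost path #4: 0→1→3→6 push 2 @ unit cost 20 (adds 40)
shortest-cost path #5: 0→5→7→6 push 2 @ unit cost 21 (adds 42)
shortest-cost path #6: 0→5→7→3→6 push 12 @ unit cost 29 (adds 348)
shortest-cost path #7: 0→4→2→8→6 push 2 @ unit cost 34 (adds 68)
shortest-cost path #8: 0→5→4→2→8→6 push 4 @ unit cost 36 (adds 144)
total cost = 835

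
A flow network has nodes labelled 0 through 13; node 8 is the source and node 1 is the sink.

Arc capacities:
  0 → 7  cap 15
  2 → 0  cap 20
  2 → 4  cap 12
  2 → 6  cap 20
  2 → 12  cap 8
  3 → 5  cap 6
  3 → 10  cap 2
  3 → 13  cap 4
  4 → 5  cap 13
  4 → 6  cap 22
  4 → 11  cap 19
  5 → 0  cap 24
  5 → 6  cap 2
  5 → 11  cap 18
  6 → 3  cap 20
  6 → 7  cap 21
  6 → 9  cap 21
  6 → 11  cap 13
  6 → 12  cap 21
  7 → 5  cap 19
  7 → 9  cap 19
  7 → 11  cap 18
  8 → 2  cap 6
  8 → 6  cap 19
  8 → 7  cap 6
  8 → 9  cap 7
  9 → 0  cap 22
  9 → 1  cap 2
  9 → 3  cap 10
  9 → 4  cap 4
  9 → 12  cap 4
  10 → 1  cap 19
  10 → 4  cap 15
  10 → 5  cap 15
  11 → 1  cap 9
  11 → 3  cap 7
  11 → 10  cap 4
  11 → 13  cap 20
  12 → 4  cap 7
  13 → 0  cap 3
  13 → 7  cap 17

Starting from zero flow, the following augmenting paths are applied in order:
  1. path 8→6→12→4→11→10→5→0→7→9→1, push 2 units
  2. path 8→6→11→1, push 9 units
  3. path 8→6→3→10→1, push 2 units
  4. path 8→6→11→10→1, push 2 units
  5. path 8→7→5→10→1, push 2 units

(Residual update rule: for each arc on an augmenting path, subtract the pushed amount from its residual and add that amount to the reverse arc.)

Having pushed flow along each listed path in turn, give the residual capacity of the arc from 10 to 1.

after path 1 (8→6→12→4→11→10→5→0→7→9→1, push 2): res(10,1)=19
after path 2 (8→6→11→1, push 9): res(10,1)=19
after path 3 (8→6→3→10→1, push 2): res(10,1)=17
after path 4 (8→6→11→10→1, push 2): res(10,1)=15
after path 5 (8→7→5→10→1, push 2): res(10,1)=13

Residual capacity of (10,1): 13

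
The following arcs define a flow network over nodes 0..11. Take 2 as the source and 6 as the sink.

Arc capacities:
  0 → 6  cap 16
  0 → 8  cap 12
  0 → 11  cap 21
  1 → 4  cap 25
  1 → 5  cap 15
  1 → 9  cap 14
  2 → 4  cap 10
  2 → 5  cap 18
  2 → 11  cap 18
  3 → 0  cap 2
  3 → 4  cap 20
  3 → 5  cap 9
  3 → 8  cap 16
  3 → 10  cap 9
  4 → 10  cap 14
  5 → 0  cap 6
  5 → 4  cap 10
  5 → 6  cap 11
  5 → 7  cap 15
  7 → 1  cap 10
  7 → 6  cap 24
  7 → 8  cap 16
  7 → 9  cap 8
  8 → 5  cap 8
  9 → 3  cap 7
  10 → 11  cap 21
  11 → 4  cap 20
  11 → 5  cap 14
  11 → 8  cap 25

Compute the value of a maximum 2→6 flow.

augment #1: 2→5→6 bottleneck 11, total now 11
augment #2: 2→5→0→6 bottleneck 6, total now 17
augment #3: 2→5→7→6 bottleneck 1, total now 18
augment #4: 2→11→5→7→6 bottleneck 14, total now 32

Maximum flow value: 32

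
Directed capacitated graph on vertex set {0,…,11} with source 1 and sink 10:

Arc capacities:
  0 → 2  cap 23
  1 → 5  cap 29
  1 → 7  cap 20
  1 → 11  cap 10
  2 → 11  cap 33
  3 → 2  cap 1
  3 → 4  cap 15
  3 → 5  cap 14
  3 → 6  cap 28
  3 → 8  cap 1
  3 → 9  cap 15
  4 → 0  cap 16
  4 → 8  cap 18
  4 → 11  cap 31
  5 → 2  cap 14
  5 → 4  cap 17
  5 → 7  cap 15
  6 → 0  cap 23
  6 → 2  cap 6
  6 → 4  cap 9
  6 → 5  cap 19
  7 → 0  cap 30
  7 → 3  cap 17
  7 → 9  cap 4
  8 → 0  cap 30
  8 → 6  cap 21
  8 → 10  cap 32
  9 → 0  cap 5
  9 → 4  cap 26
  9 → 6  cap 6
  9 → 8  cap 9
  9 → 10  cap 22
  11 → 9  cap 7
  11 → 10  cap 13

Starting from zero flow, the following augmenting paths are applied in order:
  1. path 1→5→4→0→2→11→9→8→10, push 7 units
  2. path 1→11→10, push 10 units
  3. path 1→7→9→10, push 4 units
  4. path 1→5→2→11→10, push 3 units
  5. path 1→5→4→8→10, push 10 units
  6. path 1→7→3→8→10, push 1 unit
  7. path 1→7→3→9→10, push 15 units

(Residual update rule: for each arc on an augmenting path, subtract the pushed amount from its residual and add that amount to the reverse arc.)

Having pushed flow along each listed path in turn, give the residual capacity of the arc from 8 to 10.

after path 1 (1→5→4→0→2→11→9→8→10, push 7): res(8,10)=25
after path 2 (1→11→10, push 10): res(8,10)=25
after path 3 (1→7→9→10, push 4): res(8,10)=25
after path 4 (1→5→2→11→10, push 3): res(8,10)=25
after path 5 (1→5→4→8→10, push 10): res(8,10)=15
after path 6 (1→7→3→8→10, push 1): res(8,10)=14
after path 7 (1→7→3→9→10, push 15): res(8,10)=14

Residual capacity of (8,10): 14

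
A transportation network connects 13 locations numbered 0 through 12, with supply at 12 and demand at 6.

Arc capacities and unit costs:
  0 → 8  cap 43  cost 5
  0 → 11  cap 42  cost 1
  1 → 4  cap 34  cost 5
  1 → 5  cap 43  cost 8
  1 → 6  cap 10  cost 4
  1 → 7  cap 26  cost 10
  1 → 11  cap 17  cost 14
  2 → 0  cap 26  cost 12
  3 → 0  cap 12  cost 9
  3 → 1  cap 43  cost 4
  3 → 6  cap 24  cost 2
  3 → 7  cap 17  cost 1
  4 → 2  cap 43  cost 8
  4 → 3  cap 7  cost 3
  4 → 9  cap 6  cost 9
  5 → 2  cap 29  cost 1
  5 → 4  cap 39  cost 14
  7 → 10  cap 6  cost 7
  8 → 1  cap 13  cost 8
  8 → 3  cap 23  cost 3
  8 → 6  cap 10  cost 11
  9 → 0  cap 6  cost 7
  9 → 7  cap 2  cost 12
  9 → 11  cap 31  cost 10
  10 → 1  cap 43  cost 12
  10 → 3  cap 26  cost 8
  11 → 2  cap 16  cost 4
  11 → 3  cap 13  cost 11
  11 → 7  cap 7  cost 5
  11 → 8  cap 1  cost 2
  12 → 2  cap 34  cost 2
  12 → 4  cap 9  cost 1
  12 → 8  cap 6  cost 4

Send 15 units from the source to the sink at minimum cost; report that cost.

shortest-cost path #1: 12→4→3→6 push 7 @ unit cost 6 (adds 42)
shortest-cost path #2: 12→8→3→6 push 6 @ unit cost 9 (adds 54)
shortest-cost path #3: 12→2→0→11→8→3→6 push 1 @ unit cost 22 (adds 22)
shortest-cost path #4: 12→2→0→8→3→6 push 1 @ unit cost 24 (adds 24)
total cost = 142

Minimum cost for 15 units: 142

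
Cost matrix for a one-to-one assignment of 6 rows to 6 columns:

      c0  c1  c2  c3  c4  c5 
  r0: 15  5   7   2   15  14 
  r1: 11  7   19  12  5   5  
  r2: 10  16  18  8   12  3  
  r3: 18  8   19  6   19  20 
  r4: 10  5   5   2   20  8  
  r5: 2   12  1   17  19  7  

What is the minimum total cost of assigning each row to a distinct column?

optimal assignment: row0→col3 (cost 2), row1→col4 (cost 5), row2→col5 (cost 3), row3→col1 (cost 8), row4→col2 (cost 5), row5→col0 (cost 2)
total = 2 + 5 + 3 + 8 + 5 + 2 = 25

Minimum assignment cost: 25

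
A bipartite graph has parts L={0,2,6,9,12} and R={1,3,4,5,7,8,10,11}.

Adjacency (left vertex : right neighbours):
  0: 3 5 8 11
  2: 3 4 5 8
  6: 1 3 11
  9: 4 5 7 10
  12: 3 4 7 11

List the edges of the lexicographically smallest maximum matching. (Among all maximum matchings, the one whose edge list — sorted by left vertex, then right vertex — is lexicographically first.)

|M| = 5 (so the lex-smallest maximum matching has 5 edges)
process left vertices in ascending order; for each, take the smallest-labelled available neighbour that still permits 5 edges overall, or leave it unmatched if none does
lex-smallest matching: {0-3, 2-4, 6-1, 9-5, 12-7}

Lex-smallest maximum matching: {(0,3), (2,4), (6,1), (9,5), (12,7)}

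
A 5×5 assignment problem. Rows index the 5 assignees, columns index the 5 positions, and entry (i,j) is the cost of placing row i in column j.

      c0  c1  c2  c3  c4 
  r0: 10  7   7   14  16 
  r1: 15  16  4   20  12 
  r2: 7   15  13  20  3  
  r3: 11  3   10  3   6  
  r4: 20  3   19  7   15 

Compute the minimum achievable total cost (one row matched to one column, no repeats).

optimal assignment: row0→col0 (cost 10), row1→col2 (cost 4), row2→col4 (cost 3), row3→col3 (cost 3), row4→col1 (cost 3)
total = 10 + 4 + 3 + 3 + 3 = 23

Minimum assignment cost: 23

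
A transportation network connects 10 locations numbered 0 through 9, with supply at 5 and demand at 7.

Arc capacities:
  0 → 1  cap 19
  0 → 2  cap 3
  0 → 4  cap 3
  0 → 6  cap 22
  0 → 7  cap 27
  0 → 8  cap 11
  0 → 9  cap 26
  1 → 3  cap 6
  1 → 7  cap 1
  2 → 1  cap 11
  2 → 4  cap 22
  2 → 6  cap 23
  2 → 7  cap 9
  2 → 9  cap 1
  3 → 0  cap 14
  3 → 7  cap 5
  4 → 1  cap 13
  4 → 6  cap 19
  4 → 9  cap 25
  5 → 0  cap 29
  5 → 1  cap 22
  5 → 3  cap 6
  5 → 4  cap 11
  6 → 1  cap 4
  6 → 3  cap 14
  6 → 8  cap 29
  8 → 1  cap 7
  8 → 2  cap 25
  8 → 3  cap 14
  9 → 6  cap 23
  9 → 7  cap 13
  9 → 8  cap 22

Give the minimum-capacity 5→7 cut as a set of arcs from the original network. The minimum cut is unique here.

augment #1: 5→0→7 push 27
augment #2: 5→1→7 push 1
augment #3: 5→3→7 push 5
augment #4: 5→0→2→7 push 2
augment #5: 5→4→9→7 push 11
augment #6: 5→3→0→2→7 push 1
augment #7: 5→1→3→0→9→7 push 2
augment #8: 5→1→3→0→8→2→7 push 4
max flow = 53; residual-reachable set from 5 gives S-side
cut edges (S→T): {(1,3), (1,7), (5,0), (5,3), (5,4)} total cap 53

Min-cut arcs: {(1,3), (1,7), (5,0), (5,3), (5,4)} (total capacity 53)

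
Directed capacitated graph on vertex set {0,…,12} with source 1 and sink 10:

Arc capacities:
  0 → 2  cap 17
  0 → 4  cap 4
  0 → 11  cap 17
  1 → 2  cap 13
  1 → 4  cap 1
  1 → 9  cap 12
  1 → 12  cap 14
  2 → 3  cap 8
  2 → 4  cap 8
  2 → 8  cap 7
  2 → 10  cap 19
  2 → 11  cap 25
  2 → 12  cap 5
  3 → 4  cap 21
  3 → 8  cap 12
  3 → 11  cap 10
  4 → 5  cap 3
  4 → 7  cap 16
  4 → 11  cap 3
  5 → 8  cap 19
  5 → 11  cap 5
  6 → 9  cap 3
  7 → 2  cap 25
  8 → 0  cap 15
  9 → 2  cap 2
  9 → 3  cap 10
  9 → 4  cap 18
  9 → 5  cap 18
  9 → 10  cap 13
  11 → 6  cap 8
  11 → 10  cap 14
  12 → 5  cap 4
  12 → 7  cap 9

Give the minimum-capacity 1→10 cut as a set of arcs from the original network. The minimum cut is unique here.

Min-cut arcs: {(1,2), (1,4), (1,9), (12,5), (12,7)} (total capacity 39)

augment #1: 1→2→10 push 13
augment #2: 1→9→10 push 12
augment #3: 1→4→11→10 push 1
augment #4: 1→12→5→11→10 push 4
augment #5: 1→12→7→2→10 push 6
augment #6: 1→12→7→2→11→10 push 3
max flow = 39; residual-reachable set from 1 gives S-side
cut edges (S→T): {(1,2), (1,4), (1,9), (12,5), (12,7)} total cap 39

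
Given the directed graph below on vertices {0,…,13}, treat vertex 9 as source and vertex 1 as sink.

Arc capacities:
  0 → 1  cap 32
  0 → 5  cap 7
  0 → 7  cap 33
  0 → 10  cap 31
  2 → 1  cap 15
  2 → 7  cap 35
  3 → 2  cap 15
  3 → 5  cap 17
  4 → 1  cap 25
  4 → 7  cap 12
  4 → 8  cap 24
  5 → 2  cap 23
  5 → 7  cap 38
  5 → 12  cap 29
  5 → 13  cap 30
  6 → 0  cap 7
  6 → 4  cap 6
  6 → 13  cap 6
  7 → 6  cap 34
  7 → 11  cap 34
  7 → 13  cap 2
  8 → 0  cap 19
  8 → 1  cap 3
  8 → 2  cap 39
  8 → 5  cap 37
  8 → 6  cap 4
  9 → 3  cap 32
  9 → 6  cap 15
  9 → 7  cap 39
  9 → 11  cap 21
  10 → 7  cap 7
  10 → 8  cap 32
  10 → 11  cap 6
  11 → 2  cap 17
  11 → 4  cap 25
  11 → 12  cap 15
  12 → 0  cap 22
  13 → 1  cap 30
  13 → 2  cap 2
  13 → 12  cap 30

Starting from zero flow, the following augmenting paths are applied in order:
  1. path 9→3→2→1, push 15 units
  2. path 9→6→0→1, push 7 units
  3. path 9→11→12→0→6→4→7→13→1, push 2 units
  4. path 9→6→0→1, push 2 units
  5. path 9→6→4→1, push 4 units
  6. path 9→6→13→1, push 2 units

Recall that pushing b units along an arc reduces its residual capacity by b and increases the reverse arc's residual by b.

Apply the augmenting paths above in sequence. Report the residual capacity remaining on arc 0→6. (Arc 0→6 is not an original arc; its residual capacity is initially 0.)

Residual capacity of (0,6): 7

after path 1 (9→3→2→1, push 15): res(0,6)=0
after path 2 (9→6→0→1, push 7): res(0,6)=7
after path 3 (9→11→12→0→6→4→7→13→1, push 2): res(0,6)=5
after path 4 (9→6→0→1, push 2): res(0,6)=7
after path 5 (9→6→4→1, push 4): res(0,6)=7
after path 6 (9→6→13→1, push 2): res(0,6)=7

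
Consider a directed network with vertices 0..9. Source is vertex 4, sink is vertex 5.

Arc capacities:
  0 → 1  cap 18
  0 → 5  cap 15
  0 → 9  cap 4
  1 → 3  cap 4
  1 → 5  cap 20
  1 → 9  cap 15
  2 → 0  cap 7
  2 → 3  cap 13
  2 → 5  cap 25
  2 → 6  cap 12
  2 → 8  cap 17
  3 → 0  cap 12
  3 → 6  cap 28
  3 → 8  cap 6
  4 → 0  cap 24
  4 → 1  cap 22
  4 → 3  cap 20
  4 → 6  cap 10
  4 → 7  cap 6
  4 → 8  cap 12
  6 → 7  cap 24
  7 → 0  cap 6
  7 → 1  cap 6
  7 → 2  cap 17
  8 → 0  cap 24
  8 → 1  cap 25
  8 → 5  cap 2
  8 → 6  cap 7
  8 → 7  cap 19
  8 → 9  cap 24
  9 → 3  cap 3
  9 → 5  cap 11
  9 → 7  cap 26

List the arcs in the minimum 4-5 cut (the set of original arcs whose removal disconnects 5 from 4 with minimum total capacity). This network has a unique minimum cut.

augment #1: 4→0→5 push 15
augment #2: 4→1→5 push 20
augment #3: 4→8→5 push 2
augment #4: 4→0→9→5 push 4
augment #5: 4→1→9→5 push 2
augment #6: 4→7→2→5 push 6
augment #7: 4→8→9→5 push 5
augment #8: 4→6→7→2→5 push 10
augment #9: 4→8→7→2→5 push 1
max flow = 65; residual-reachable set from 4 gives S-side
cut edges (S→T): {(0,5), (1,5), (7,2), (8,5), (9,5)} total cap 65

Min-cut arcs: {(0,5), (1,5), (7,2), (8,5), (9,5)} (total capacity 65)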